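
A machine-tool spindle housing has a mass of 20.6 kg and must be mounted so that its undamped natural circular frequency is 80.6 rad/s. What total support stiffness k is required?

134000 N/m

k = m·ω_n² = 20.6 × 80.60² = 20.6 × 6496 = 133800 N/m.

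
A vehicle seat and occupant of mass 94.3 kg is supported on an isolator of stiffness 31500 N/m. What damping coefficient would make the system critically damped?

c_c = 2√(k·m) = 2√(31500 × 94.3) = 2 × 1723 = 3447 N·s/m.

3450 N·s/m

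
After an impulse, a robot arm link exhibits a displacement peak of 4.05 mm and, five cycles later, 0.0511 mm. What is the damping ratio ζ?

0.138

Logarithmic decrement δ = (1/n)·ln(x₀/x_n) = (1/5)·ln(4.05/0.0511) = (1/5)·ln(79.26) = 0.8745.
ζ = δ/√(4π² + δ²) = 0.8745/√(39.48 + 0.765) = 0.8745/6.344 = 0.1379.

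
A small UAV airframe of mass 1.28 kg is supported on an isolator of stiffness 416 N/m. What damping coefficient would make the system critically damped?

46.2 N·s/m

c_c = 2√(k·m) = 2√(416.0 × 1.28) = 2 × 23.08 = 46.15 N·s/m.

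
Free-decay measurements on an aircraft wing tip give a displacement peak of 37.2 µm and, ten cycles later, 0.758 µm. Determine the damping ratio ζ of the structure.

Logarithmic decrement δ = (1/n)·ln(x₀/x_n) = (1/10)·ln(37.2/0.758) = (1/10)·ln(49.08) = 0.3893.
ζ = δ/√(4π² + δ²) = 0.3893/√(39.48 + 0.152) = 0.3893/6.295 = 0.06185.

0.0618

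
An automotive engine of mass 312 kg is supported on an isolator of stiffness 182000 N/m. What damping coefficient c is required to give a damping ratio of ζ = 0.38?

5730 N·s/m

c_c = 2√(k·m) = 2√(182000 × 312) = 15070 N·s/m.
c = ζ·c_c = 0.38 × 15070 = 5727 N·s/m.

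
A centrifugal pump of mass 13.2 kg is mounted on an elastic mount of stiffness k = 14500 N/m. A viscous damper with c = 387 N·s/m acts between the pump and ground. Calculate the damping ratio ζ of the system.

0.442

ω_n = √(k/m) = √(14500/13.2) = 33.14 rad/s.
Critical damping c_c = 2√(k·m) = 2√(14500 × 13.2) = 875.0 N·s/m, so ζ = c/c_c = 387/875.0 = 0.4423.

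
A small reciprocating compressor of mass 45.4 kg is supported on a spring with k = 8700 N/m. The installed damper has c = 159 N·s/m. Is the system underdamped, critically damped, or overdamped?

c_c = 2√(k·m) = 1257 N·s/m; ζ = c/c_c = 159/1257 = 0.126.
Since ζ < 1 the system is underdamped.

underdamped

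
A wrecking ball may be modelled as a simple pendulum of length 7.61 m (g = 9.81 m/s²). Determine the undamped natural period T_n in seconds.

5.53 s

For a simple pendulum ω_n = √(g/L) = √(9.81/7.61) = √1.289 = 1.135 rad/s.
T_n = 2π/ω_n = 6.283/1.135 = 5.534 s.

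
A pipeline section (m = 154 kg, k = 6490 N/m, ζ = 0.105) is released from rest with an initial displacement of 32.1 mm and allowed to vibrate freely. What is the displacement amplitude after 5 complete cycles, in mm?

1.16 mm

Logarithmic decrement δ = 2πζ/√(1 − ζ²) = 2π × 0.1050/√(1 − 0.0110) = 0.6634.
After n cycles, x_n/x₀ = e^(−nδ), so x_5 = 32.1 × e^(−5 × 0.6634) = 32.1 × 0.03626 = 1.164 mm.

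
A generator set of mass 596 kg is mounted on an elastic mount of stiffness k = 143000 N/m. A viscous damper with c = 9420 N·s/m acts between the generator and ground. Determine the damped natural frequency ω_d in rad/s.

ω_n = √(k/m) = √(143000/596) = 15.49 rad/s.
Critical damping c_c = 2√(k·m) = 2√(143000 × 596) = 18460 N·s/m, so ζ = c/c_c = 9420/18460 = 0.5102.
ω_d = ω_n√(1 − ζ²) = 15.49 × √(1 − 0.260) = 13.32 rad/s.

13.3 rad/s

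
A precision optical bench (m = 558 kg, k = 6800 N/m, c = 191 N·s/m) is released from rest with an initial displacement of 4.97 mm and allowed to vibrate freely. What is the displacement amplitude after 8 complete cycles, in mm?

ζ = c/(2√(km)) = 191/(2√(6800 × 558)) = 191/3896 = 0.04903.
Logarithmic decrement δ = 2πζ/√(1 − ζ²) = 2π × 0.04903/√(1 − 0.00240) = 0.3084.
After n cycles, x_n/x₀ = e^(−nδ), so x_8 = 4.97 × e^(−8 × 0.3084) = 4.97 × 0.08481 = 0.4215 mm.

0.422 mm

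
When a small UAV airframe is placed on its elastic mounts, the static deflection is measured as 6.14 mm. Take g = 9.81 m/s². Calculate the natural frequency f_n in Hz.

6.36 Hz

ω_n = √(g/δ_st) = √(9.81/0.00614) = √1598 = 39.97 rad/s.
f_n = ω_n/(2π) = 39.97/6.283 = 6.362 Hz.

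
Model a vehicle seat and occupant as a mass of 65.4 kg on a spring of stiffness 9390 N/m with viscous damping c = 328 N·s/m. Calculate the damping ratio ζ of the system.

0.209

ω_n = √(k/m) = √(9390/65.4) = 11.98 rad/s.
Critical damping c_c = 2√(k·m) = 2√(9390 × 65.4) = 1567 N·s/m, so ζ = c/c_c = 328/1567 = 0.2093.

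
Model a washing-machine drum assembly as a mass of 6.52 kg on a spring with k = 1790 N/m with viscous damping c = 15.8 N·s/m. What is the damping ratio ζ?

ω_n = √(k/m) = √(1790/6.52) = 16.57 rad/s.
Critical damping c_c = 2√(k·m) = 2√(1790 × 6.52) = 216.1 N·s/m, so ζ = c/c_c = 15.8/216.1 = 0.07313.

0.0731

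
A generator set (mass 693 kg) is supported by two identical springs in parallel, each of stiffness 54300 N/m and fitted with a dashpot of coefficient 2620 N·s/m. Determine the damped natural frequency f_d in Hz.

Parallel springs add: k_eq = 2 × 54300 = 108600 N/m.
ω_n = √(k_eq/m) = √(108600/693) = 12.52 rad/s.
Critical damping c_c = 2√(k_eq·m) = 2√(108600 × 693) = 17350 N·s/m, so ζ = c/c_c = 2620/17350 = 0.1510.
ω_d = ω_n√(1 − ζ²) = 12.52 × √(1 − 0.0228) = 12.37 rad/s.
f_d = ω_d/(2π) = 1.970 Hz.

1.97 Hz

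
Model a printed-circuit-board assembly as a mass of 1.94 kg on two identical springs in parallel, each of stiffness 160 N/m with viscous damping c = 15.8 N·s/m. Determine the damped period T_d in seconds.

0.516 s

Parallel springs add: k_eq = 2 × 160 = 320.0 N/m.
ω_n = √(k_eq/m) = √(320.0/1.94) = 12.84 rad/s.
Critical damping c_c = 2√(k_eq·m) = 2√(320.0 × 1.94) = 49.83 N·s/m, so ζ = c/c_c = 15.8/49.83 = 0.3171.
ω_d = ω_n√(1 − ζ²) = 12.84 × √(1 − 0.101) = 12.18 rad/s.
T_d = 2π/ω_d = 0.5158 s.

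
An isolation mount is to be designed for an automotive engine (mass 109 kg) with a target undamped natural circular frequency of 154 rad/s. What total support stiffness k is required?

2590000 N/m

k = m·ω_n² = 109 × 154.0² = 109 × 23720 = 2585000 N/m.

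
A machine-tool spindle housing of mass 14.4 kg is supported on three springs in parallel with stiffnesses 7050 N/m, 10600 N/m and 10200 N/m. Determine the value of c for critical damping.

Parallel springs add: k_eq = 7050 + 10600 + 10200 = 27850 N/m.
c_c = 2√(k_eq·m) = 2√(27850 × 14.4) = 2 × 633.3 = 1267 N·s/m.

1270 N·s/m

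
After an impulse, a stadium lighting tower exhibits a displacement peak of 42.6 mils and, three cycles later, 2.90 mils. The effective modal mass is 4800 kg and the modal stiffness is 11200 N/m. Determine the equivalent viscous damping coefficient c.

2070 N·s/m

Logarithmic decrement δ = (1/n)·ln(x₀/x_n) = (1/3)·ln(42.6/2.90) = (1/3)·ln(14.69) = 0.8957.
ζ = δ/√(4π² + δ²) = 0.8957/√(39.48 + 0.802) = 0.8957/6.347 = 0.1411.
c = ζ · 2√(km) = 0.1411 × 2√(11200 × 4800) = 0.1411 × 14660 = 2070 N·s/m.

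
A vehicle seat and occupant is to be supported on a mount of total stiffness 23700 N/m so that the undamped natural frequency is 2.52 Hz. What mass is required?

ω_n = 2πf_n = 2π × 2.52 = 15.83 rad/s.
m = k/ω_n² = 23700/15.83² = 23700/250.7 = 94.53 kg.

94.5 kg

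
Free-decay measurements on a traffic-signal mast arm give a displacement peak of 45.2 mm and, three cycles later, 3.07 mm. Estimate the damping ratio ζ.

0.141

Logarithmic decrement δ = (1/n)·ln(x₀/x_n) = (1/3)·ln(45.2/3.07) = (1/3)·ln(14.72) = 0.8965.
ζ = δ/√(4π² + δ²) = 0.8965/√(39.48 + 0.804) = 0.8965/6.347 = 0.1412.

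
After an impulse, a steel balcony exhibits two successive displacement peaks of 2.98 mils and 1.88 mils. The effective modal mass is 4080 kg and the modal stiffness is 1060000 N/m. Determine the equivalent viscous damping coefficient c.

9620 N·s/m

Logarithmic decrement δ = (1/n)·ln(x₀/x_n) = (1/1)·ln(2.98/1.88) = (1/1)·ln(1.585) = 0.4607.
ζ = δ/√(4π² + δ²) = 0.4607/√(39.48 + 0.212) = 0.4607/6.300 = 0.07312.
c = ζ · 2√(km) = 0.07312 × 2√(1060000 × 4080) = 0.07312 × 131500 = 9617 N·s/m.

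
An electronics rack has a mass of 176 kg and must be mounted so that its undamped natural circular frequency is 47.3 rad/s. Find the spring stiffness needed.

394000 N/m

k = m·ω_n² = 176 × 47.30² = 176 × 2237 = 393800 N/m.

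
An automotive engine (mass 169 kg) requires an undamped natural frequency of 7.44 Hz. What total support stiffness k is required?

ω_n = 2πf_n = 2π × 7.44 = 46.75 rad/s.
k = m·ω_n² = 169 × 46.75² = 169 × 2185 = 369300 N/m.

369000 N/m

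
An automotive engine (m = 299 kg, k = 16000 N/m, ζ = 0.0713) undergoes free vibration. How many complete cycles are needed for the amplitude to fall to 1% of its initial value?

Logarithmic decrement δ = 2πζ/√(1 − ζ²) = 2π × 0.07130/√(1 − 0.00508) = 0.4491.
x_n/x₀ = e^(−nδ) ≤ 0.01; take ln: n ≥ ln(1/0.01)/δ = 4.605/0.4491 = 10.25.
So 11 complete cycles are required.

11 cycles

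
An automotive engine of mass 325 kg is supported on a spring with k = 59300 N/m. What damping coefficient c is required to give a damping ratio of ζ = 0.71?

c_c = 2√(k·m) = 2√(59300 × 325) = 8780 N·s/m.
c = ζ·c_c = 0.71 × 8780 = 6234 N·s/m.

6230 N·s/m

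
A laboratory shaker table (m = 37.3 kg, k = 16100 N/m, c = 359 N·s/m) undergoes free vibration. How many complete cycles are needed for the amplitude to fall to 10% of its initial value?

2 cycles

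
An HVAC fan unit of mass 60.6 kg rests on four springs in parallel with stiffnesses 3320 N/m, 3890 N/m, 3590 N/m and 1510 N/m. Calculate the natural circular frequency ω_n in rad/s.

14.3 rad/s

Parallel springs add: k_eq = 3320 + 3890 + 3590 + 1510 = 12310 N/m.
ω_n = √(k_eq/m) = √(12310/60.6) = √203.1 = 14.25 rad/s.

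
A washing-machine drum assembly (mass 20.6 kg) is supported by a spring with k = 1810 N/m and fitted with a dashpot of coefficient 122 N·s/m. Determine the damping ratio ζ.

ω_n = √(k/m) = √(1810/20.6) = 9.374 rad/s.
Critical damping c_c = 2√(k·m) = 2√(1810 × 20.6) = 386.2 N·s/m, so ζ = c/c_c = 122/386.2 = 0.3159.

0.316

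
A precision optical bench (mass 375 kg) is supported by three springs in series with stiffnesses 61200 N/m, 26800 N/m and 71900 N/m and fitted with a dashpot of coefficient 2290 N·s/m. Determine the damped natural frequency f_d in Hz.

0.874 Hz

Series springs: 1/k_eq = 1/61200 + 1/26800 + 1/71900 = 6.756×10^-5, so k_eq = 14800 N/m.
ω_n = √(k_eq/m) = √(14800/375) = 6.283 rad/s.
Critical damping c_c = 2√(k_eq·m) = 2√(14800 × 375) = 4712 N·s/m, so ζ = c/c_c = 2290/4712 = 0.4860.
ω_d = ω_n√(1 − ζ²) = 6.283 × √(1 − 0.236) = 5.491 rad/s.
f_d = ω_d/(2π) = 0.8739 Hz.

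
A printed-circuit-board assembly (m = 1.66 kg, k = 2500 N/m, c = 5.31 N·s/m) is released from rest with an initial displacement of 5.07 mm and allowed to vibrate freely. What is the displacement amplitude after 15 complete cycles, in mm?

ζ = c/(2√(km)) = 5.31/(2√(2500 × 1.66)) = 5.31/128.8 = 0.04121.
Logarithmic decrement δ = 2πζ/√(1 − ζ²) = 2π × 0.04121/√(1 − 0.00170) = 0.2592.
After n cycles, x_n/x₀ = e^(−nδ), so x_15 = 5.07 × e^(−15 × 0.2592) = 5.07 × 0.02049 = 0.1039 mm.

0.104 mm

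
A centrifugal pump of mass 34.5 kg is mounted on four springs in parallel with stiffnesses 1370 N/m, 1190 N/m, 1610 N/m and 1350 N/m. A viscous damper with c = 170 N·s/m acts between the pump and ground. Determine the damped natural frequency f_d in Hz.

Parallel springs add: k_eq = 1370 + 1190 + 1610 + 1350 = 5520 N/m.
ω_n = √(k_eq/m) = √(5520/34.5) = 12.65 rad/s.
Critical damping c_c = 2√(k_eq·m) = 2√(5520 × 34.5) = 872.8 N·s/m, so ζ = c/c_c = 170/872.8 = 0.1948.
ω_d = ω_n√(1 − ζ²) = 12.65 × √(1 − 0.0379) = 12.41 rad/s.
f_d = ω_d/(2π) = 1.975 Hz.

1.97 Hz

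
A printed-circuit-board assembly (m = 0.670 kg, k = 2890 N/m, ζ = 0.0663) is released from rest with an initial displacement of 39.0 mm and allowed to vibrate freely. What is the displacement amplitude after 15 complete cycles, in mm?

Logarithmic decrement δ = 2πζ/√(1 − ζ²) = 2π × 0.06630/√(1 − 0.00440) = 0.4175.
After n cycles, x_n/x₀ = e^(−nδ), so x_15 = 39.0 × e^(−15 × 0.4175) = 39.0 × 0.001907 = 0.07436 mm.

0.0744 mm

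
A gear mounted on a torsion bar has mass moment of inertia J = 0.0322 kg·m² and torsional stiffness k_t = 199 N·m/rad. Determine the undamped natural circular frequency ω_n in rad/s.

78.6 rad/s

ω_n = √(k_t/J) = √(199/0.0322) = √6180 = 78.61 rad/s.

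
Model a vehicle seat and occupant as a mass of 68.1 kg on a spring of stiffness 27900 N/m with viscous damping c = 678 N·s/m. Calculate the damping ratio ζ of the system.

ω_n = √(k/m) = √(27900/68.1) = 20.24 rad/s.
Critical damping c_c = 2√(k·m) = 2√(27900 × 68.1) = 2757 N·s/m, so ζ = c/c_c = 678/2757 = 0.2459.

0.246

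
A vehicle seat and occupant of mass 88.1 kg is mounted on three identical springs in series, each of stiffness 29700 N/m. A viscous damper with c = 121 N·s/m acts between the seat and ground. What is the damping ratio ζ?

0.0648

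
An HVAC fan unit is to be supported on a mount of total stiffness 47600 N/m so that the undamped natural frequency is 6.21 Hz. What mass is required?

ω_n = 2πf_n = 2π × 6.21 = 39.02 rad/s.
m = k/ω_n² = 47600/39.02² = 47600/1522 = 31.27 kg.

31.3 kg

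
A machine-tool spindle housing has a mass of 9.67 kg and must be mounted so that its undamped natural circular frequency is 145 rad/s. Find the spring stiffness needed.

k = m·ω_n² = 9.67 × 145.0² = 9.67 × 21020 = 203300 N/m.

203000 N/m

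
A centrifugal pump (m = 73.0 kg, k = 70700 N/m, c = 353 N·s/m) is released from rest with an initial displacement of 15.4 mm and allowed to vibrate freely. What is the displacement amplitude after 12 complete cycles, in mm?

0.0432 mm

ζ = c/(2√(km)) = 353/(2√(70700 × 73.0)) = 353/4544 = 0.07769.
Logarithmic decrement δ = 2πζ/√(1 − ζ²) = 2π × 0.07769/√(1 − 0.00604) = 0.4896.
After n cycles, x_n/x₀ = e^(−nδ), so x_12 = 15.4 × e^(−12 × 0.4896) = 15.4 × 0.002807 = 0.04323 mm.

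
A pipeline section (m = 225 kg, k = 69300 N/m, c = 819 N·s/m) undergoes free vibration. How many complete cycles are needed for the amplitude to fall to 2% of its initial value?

ζ = c/(2√(km)) = 819/(2√(69300 × 225)) = 819/7897 = 0.1037.
Logarithmic decrement δ = 2πζ/√(1 − ζ²) = 2π × 0.1037/√(1 − 0.0108) = 0.6551.
x_n/x₀ = e^(−nδ) ≤ 0.02; take ln: n ≥ ln(1/0.02)/δ = 3.912/0.6551 = 5.971.
So 6 complete cycles are required.

6 cycles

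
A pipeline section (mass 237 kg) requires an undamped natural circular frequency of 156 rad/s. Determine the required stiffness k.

k = m·ω_n² = 237 × 156.0² = 237 × 24340 = 5768000 N/m.

5770000 N/m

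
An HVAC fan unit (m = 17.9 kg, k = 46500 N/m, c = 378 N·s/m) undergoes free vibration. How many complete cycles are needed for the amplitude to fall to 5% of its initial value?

ζ = c/(2√(km)) = 378/(2√(46500 × 17.9)) = 378/1825 = 0.2072.
Logarithmic decrement δ = 2πζ/√(1 − ζ²) = 2π × 0.2072/√(1 − 0.0429) = 1.330.
x_n/x₀ = e^(−nδ) ≤ 0.05; take ln: n ≥ ln(1/0.05)/δ = 2.996/1.330 = 2.252.
So 3 complete cycles are required.

3 cycles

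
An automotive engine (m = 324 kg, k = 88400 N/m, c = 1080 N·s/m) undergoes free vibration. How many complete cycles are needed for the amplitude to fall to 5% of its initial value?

ζ = c/(2√(km)) = 1080/(2√(88400 × 324)) = 1080/10700 = 0.1009.
Logarithmic decrement δ = 2πζ/√(1 − ζ²) = 2π × 0.1009/√(1 − 0.0102) = 0.6372.
x_n/x₀ = e^(−nδ) ≤ 0.05; take ln: n ≥ ln(1/0.05)/δ = 2.996/0.6372 = 4.701.
So 5 complete cycles are required.

5 cycles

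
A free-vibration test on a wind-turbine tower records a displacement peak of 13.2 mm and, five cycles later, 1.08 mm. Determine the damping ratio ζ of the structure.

Logarithmic decrement δ = (1/n)·ln(x₀/x_n) = (1/5)·ln(13.2/1.08) = (1/5)·ln(12.22) = 0.5007.
ζ = δ/√(4π² + δ²) = 0.5007/√(39.48 + 0.251) = 0.5007/6.303 = 0.07943.

0.0794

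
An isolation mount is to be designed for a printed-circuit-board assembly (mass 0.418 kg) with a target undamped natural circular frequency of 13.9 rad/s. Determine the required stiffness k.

80.8 N/m

k = m·ω_n² = 0.418 × 13.90² = 0.418 × 193.2 = 80.76 N/m.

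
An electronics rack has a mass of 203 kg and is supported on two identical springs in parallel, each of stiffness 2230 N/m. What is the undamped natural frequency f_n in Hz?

Parallel springs add: k_eq = 2 × 2230 = 4460 N/m.
ω_n = √(k_eq/m) = √(4460/203) = √21.97 = 4.687 rad/s.
f_n = ω_n/(2π) = 4.687/6.283 = 0.7460 Hz.

0.746 Hz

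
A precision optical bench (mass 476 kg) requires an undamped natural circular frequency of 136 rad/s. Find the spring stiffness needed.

8800000 N/m

k = m·ω_n² = 476 × 136.0² = 476 × 18500 = 8804000 N/m.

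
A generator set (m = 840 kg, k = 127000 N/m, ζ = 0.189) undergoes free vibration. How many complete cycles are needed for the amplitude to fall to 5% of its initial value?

Logarithmic decrement δ = 2πζ/√(1 − ζ²) = 2π × 0.1890/√(1 − 0.0357) = 1.209.
x_n/x₀ = e^(−nδ) ≤ 0.05; take ln: n ≥ ln(1/0.05)/δ = 2.996/1.209 = 2.477.
So 3 complete cycles are required.

3 cycles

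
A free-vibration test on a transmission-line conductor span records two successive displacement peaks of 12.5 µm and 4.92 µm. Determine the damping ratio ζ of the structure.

0.147

Logarithmic decrement δ = (1/n)·ln(x₀/x_n) = (1/1)·ln(12.5/4.92) = (1/1)·ln(2.541) = 0.9324.
ζ = δ/√(4π² + δ²) = 0.9324/√(39.48 + 0.869) = 0.9324/6.352 = 0.1468.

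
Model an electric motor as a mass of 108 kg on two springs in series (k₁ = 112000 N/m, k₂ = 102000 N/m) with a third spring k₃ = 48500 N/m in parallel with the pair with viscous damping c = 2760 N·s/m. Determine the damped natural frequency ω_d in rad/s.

Series pair: k_s = k₁k₂/(k₁+k₂) = (112000)(102000)/(112000 + 102000) = 53380 N/m. In parallel with k₃: k_eq = 53380 + 48500 = 101900 N/m.
ω_n = √(k_eq/m) = √(101900/108) = 30.71 rad/s.
Critical damping c_c = 2√(k_eq·m) = 2√(101900 × 108) = 6634 N·s/m, so ζ = c/c_c = 2760/6634 = 0.4160.
ω_d = ω_n√(1 − ζ²) = 30.71 × √(1 − 0.173) = 27.93 rad/s.

27.9 rad/s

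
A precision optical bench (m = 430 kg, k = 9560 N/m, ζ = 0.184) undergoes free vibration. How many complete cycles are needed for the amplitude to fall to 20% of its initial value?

2 cycles

Logarithmic decrement δ = 2πζ/√(1 − ζ²) = 2π × 0.1840/√(1 − 0.0339) = 1.176.
x_n/x₀ = e^(−nδ) ≤ 0.2; take ln: n ≥ ln(1/0.2)/δ = 1.609/1.176 = 1.368.
So 2 complete cycles are required.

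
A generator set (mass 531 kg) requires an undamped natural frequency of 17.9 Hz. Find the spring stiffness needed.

ω_n = 2πf_n = 2π × 17.9 = 112.5 rad/s.
k = m·ω_n² = 531 × 112.5² = 531 × 12650 = 6717000 N/m.

6720000 N/m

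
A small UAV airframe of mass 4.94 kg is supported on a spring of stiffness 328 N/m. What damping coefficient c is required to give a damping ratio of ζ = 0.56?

c_c = 2√(k·m) = 2√(328.0 × 4.94) = 80.51 N·s/m.
c = ζ·c_c = 0.56 × 80.51 = 45.08 N·s/m.

45.1 N·s/m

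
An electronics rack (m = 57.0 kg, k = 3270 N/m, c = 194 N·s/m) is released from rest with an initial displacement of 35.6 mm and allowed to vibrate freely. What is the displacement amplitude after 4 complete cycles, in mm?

0.108 mm

ζ = c/(2√(km)) = 194/(2√(3270 × 57.0)) = 194/863.5 = 0.2247.
Logarithmic decrement δ = 2πζ/√(1 − ζ²) = 2π × 0.2247/√(1 − 0.0505) = 1.449.
After n cycles, x_n/x₀ = e^(−nδ), so x_4 = 35.6 × e^(−4 × 1.449) = 35.6 × 0.003043 = 0.1083 mm.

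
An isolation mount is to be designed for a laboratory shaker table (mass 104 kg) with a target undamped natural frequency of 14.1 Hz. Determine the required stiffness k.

816000 N/m

ω_n = 2πf_n = 2π × 14.1 = 88.59 rad/s.
k = m·ω_n² = 104 × 88.59² = 104 × 7849 = 816300 N/m.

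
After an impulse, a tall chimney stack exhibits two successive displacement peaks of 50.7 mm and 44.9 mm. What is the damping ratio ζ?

Logarithmic decrement δ = (1/n)·ln(x₀/x_n) = (1/1)·ln(50.7/44.9) = (1/1)·ln(1.129) = 0.1215.
ζ = δ/√(4π² + δ²) = 0.1215/√(39.48 + 0.0148) = 0.1215/6.284 = 0.01933.

0.0193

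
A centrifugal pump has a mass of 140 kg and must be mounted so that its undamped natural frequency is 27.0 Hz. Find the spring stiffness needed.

4030000 N/m

ω_n = 2πf_n = 2π × 27.0 = 169.6 rad/s.
k = m·ω_n² = 140 × 169.6² = 140 × 28780 = 4029000 N/m.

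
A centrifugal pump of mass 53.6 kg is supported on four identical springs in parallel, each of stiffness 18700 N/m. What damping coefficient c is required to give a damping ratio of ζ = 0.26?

1040 N·s/m

Parallel springs add: k_eq = 4 × 18700 = 74800 N/m.
c_c = 2√(k_eq·m) = 2√(74800 × 53.6) = 4005 N·s/m.
c = ζ·c_c = 0.26 × 4005 = 1041 N·s/m.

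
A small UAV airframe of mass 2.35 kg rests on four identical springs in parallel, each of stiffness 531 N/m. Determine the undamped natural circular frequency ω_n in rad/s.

30.1 rad/s

Parallel springs add: k_eq = 4 × 531 = 2124 N/m.
ω_n = √(k_eq/m) = √(2124/2.35) = √903.8 = 30.06 rad/s.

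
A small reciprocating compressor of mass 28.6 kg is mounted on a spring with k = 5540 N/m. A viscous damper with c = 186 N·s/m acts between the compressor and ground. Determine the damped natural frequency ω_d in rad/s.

13.5 rad/s

ω_n = √(k/m) = √(5540/28.6) = 13.92 rad/s.
Critical damping c_c = 2√(k·m) = 2√(5540 × 28.6) = 796.1 N·s/m, so ζ = c/c_c = 186/796.1 = 0.2336.
ω_d = ω_n√(1 − ζ²) = 13.92 × √(1 − 0.0546) = 13.53 rad/s.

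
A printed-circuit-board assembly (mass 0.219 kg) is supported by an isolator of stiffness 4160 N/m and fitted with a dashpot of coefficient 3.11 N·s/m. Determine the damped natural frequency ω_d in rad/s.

ω_n = √(k/m) = √(4160/0.219) = 137.8 rad/s.
Critical damping c_c = 2√(k·m) = 2√(4160 × 0.219) = 60.37 N·s/m, so ζ = c/c_c = 3.11/60.37 = 0.05152.
ω_d = ω_n√(1 − ζ²) = 137.8 × √(1 − 0.00265) = 137.6 rad/s.

138 rad/s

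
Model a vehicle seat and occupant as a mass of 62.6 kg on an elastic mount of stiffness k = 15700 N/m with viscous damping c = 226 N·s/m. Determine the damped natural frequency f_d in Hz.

2.50 Hz

ω_n = √(k/m) = √(15700/62.6) = 15.84 rad/s.
Critical damping c_c = 2√(k·m) = 2√(15700 × 62.6) = 1983 N·s/m, so ζ = c/c_c = 226/1983 = 0.1140.
ω_d = ω_n√(1 − ζ²) = 15.84 × √(1 − 0.0130) = 15.73 rad/s.
f_d = ω_d/(2π) = 2.504 Hz.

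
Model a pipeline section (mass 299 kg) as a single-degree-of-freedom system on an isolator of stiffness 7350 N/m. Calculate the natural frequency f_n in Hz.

ω_n = √(k/m) = √(7350/299) = √24.58 = 4.958 rad/s.
f_n = ω_n/(2π) = 4.958/6.283 = 0.7891 Hz.

0.789 Hz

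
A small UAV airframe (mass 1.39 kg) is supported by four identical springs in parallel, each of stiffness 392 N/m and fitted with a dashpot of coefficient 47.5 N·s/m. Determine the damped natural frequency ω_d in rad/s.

Parallel springs add: k_eq = 4 × 392 = 1568 N/m.
ω_n = √(k_eq/m) = √(1568/1.39) = 33.59 rad/s.
Critical damping c_c = 2√(k_eq·m) = 2√(1568 × 1.39) = 93.37 N·s/m, so ζ = c/c_c = 47.5/93.37 = 0.5087.
ω_d = ω_n√(1 − ζ²) = 33.59 × √(1 − 0.259) = 28.92 rad/s.

28.9 rad/s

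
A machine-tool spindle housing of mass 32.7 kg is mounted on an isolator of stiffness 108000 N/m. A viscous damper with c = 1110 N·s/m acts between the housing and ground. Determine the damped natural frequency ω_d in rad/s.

ω_n = √(k/m) = √(108000/32.7) = 57.47 rad/s.
Critical damping c_c = 2√(k·m) = 2√(108000 × 32.7) = 3759 N·s/m, so ζ = c/c_c = 1110/3759 = 0.2953.
ω_d = ω_n√(1 − ζ²) = 57.47 × √(1 − 0.0872) = 54.91 rad/s.

54.9 rad/s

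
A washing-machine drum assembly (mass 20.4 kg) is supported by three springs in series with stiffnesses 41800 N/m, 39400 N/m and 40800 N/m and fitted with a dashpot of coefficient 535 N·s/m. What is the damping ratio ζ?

Series springs: 1/k_eq = 1/41800 + 1/39400 + 1/40800 = 7.381×10^-5, so k_eq = 13550 N/m.
ω_n = √(k_eq/m) = √(13550/20.4) = 25.77 rad/s.
Critical damping c_c = 2√(k_eq·m) = 2√(13550 × 20.4) = 1051 N·s/m, so ζ = c/c_c = 535/1051 = 0.5088.

0.509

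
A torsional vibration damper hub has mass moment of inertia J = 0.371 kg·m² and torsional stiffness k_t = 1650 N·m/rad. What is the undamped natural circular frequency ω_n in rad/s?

66.7 rad/s

ω_n = √(k_t/J) = √(1650/0.371) = √4447 = 66.69 rad/s.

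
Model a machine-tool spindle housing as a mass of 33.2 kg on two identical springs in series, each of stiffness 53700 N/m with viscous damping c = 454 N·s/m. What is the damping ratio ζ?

Series springs: 1/k_eq = 2/53700, so k_eq = 53700/2 = 26850 N/m.
ω_n = √(k_eq/m) = √(26850/33.2) = 28.44 rad/s.
Critical damping c_c = 2√(k_eq·m) = 2√(26850 × 33.2) = 1888 N·s/m, so ζ = c/c_c = 454/1888 = 0.2404.

0.240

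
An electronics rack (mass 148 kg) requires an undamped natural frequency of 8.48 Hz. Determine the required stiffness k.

ω_n = 2πf_n = 2π × 8.48 = 53.28 rad/s.
k = m·ω_n² = 148 × 53.28² = 148 × 2839 = 420200 N/m.

420000 N/m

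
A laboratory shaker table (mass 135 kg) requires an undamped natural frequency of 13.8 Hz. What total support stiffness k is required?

1010000 N/m

ω_n = 2πf_n = 2π × 13.8 = 86.71 rad/s.
k = m·ω_n² = 135 × 86.71² = 135 × 7518 = 1015000 N/m.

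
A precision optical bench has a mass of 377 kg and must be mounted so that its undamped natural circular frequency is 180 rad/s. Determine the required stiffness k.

12200000 N/m

k = m·ω_n² = 377 × 180.0² = 377 × 32400 = 12210000 N/m.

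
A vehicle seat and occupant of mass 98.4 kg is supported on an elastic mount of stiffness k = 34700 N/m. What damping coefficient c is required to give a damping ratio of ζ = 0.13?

480 N·s/m

c_c = 2√(k·m) = 2√(34700 × 98.4) = 3696 N·s/m.
c = ζ·c_c = 0.13 × 3696 = 480.4 N·s/m.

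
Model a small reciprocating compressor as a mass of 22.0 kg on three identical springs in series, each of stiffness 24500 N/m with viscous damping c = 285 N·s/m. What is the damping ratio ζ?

0.336

Series springs: 1/k_eq = 3/24500, so k_eq = 24500/3 = 8167 N/m.
ω_n = √(k_eq/m) = √(8167/22.0) = 19.27 rad/s.
Critical damping c_c = 2√(k_eq·m) = 2√(8167 × 22.0) = 847.7 N·s/m, so ζ = c/c_c = 285/847.7 = 0.3362.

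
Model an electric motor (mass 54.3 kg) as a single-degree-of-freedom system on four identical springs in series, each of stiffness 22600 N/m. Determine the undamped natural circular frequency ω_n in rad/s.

Series springs: 1/k_eq = 4/22600, so k_eq = 22600/4 = 5650 N/m.
ω_n = √(k_eq/m) = √(5650/54.3) = √104.1 = 10.20 rad/s.

10.2 rad/s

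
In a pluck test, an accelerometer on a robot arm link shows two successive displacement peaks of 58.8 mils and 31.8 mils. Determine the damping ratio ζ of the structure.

Logarithmic decrement δ = (1/n)·ln(x₀/x_n) = (1/1)·ln(58.8/31.8) = (1/1)·ln(1.849) = 0.6147.
ζ = δ/√(4π² + δ²) = 0.6147/√(39.48 + 0.378) = 0.6147/6.313 = 0.09736.

0.0974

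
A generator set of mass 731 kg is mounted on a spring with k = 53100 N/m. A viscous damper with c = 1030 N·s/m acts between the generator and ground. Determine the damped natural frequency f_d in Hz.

1.35 Hz

ω_n = √(k/m) = √(53100/731) = 8.523 rad/s.
Critical damping c_c = 2√(k·m) = 2√(53100 × 731) = 12460 N·s/m, so ζ = c/c_c = 1030/12460 = 0.08266.
ω_d = ω_n√(1 − ζ²) = 8.523 × √(1 − 0.00683) = 8.494 rad/s.
f_d = ω_d/(2π) = 1.352 Hz.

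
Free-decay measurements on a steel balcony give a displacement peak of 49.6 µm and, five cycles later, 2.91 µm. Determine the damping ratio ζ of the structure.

0.0899

Logarithmic decrement δ = (1/n)·ln(x₀/x_n) = (1/5)·ln(49.6/2.91) = (1/5)·ln(17.04) = 0.5672.
ζ = δ/√(4π² + δ²) = 0.5672/√(39.48 + 0.322) = 0.5672/6.309 = 0.08990.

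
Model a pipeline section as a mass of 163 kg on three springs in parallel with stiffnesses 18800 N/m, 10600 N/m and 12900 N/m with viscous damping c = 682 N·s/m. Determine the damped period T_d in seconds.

Parallel springs add: k_eq = 18800 + 10600 + 12900 = 42300 N/m.
ω_n = √(k_eq/m) = √(42300/163) = 16.11 rad/s.
Critical damping c_c = 2√(k_eq·m) = 2√(42300 × 163) = 5252 N·s/m, so ζ = c/c_c = 682/5252 = 0.1299.
ω_d = ω_n√(1 − ζ²) = 16.11 × √(1 − 0.0169) = 15.97 rad/s.
T_d = 2π/ω_d = 0.3934 s.

0.393 s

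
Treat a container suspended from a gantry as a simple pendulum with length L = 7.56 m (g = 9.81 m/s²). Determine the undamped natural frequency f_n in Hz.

0.181 Hz

For a simple pendulum ω_n = √(g/L) = √(9.81/7.56) = √1.298 = 1.139 rad/s.
f_n = ω_n/(2π) = 1.139/6.283 = 0.1813 Hz.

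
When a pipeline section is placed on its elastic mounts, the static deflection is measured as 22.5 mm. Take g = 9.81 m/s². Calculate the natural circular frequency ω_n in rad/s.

20.9 rad/s

ω_n = √(g/δ_st) = √(9.81/0.0225) = √436.0 = 20.88 rad/s.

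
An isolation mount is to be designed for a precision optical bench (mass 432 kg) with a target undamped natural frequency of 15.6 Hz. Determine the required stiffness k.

ω_n = 2πf_n = 2π × 15.6 = 98.02 rad/s.
k = m·ω_n² = 432 × 98.02² = 432 × 9607 = 4150000 N/m.

4150000 N/m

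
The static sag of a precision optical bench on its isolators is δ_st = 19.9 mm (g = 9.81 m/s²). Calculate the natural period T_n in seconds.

ω_n = √(g/δ_st) = √(9.81/0.0199) = √493.0 = 22.20 rad/s.
T_n = 2π/ω_n = 6.283/22.20 = 0.2830 s.

0.283 s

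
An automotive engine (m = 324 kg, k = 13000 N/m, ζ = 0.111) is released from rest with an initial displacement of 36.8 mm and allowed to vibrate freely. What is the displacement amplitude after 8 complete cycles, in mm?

0.134 mm

Logarithmic decrement δ = 2πζ/√(1 − ζ²) = 2π × 0.1110/√(1 − 0.0123) = 0.7018.
After n cycles, x_n/x₀ = e^(−nδ), so x_8 = 36.8 × e^(−8 × 0.7018) = 36.8 × 0.003646 = 0.1342 mm.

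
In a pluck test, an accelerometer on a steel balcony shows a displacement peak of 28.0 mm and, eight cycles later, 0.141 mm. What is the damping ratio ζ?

Logarithmic decrement δ = (1/n)·ln(x₀/x_n) = (1/8)·ln(28.0/0.141) = (1/8)·ln(198.6) = 0.6614.
ζ = δ/√(4π² + δ²) = 0.6614/√(39.48 + 0.437) = 0.6614/6.318 = 0.1047.

0.105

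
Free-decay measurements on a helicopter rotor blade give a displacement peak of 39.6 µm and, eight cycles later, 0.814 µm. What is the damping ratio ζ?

Logarithmic decrement δ = (1/n)·ln(x₀/x_n) = (1/8)·ln(39.6/0.814) = (1/8)·ln(48.65) = 0.4856.
ζ = δ/√(4π² + δ²) = 0.4856/√(39.48 + 0.236) = 0.4856/6.302 = 0.07705.

0.0771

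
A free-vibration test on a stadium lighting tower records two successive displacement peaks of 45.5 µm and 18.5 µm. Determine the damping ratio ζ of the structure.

0.142

Logarithmic decrement δ = (1/n)·ln(x₀/x_n) = (1/1)·ln(45.5/18.5) = (1/1)·ln(2.459) = 0.8999.
ζ = δ/√(4π² + δ²) = 0.8999/√(39.48 + 0.810) = 0.8999/6.347 = 0.1418.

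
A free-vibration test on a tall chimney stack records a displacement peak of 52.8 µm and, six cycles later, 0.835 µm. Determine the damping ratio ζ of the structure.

Logarithmic decrement δ = (1/n)·ln(x₀/x_n) = (1/6)·ln(52.8/0.835) = (1/6)·ln(63.23) = 0.6911.
ζ = δ/√(4π² + δ²) = 0.6911/√(39.48 + 0.478) = 0.6911/6.321 = 0.1093.

0.109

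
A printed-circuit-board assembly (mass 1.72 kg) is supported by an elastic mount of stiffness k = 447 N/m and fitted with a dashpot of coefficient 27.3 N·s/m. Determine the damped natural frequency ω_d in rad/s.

14.0 rad/s

ω_n = √(k/m) = √(447.0/1.72) = 16.12 rad/s.
Critical damping c_c = 2√(k·m) = 2√(447.0 × 1.72) = 55.46 N·s/m, so ζ = c/c_c = 27.3/55.46 = 0.4923.
ω_d = ω_n√(1 − ζ²) = 16.12 × √(1 − 0.242) = 14.03 rad/s.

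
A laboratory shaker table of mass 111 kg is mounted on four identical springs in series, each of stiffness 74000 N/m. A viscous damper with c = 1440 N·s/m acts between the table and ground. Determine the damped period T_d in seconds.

0.563 s

Series springs: 1/k_eq = 4/74000, so k_eq = 74000/4 = 18500 N/m.
ω_n = √(k_eq/m) = √(18500/111) = 12.91 rad/s.
Critical damping c_c = 2√(k_eq·m) = 2√(18500 × 111) = 2866 N·s/m, so ζ = c/c_c = 1440/2866 = 0.5024.
ω_d = ω_n√(1 − ζ²) = 12.91 × √(1 − 0.252) = 11.16 rad/s.
T_d = 2π/ω_d = 0.5629 s.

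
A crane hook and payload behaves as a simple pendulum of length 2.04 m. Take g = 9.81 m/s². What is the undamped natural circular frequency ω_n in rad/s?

For a simple pendulum ω_n = √(g/L) = √(9.81/2.04) = √4.809 = 2.193 rad/s.

2.19 rad/s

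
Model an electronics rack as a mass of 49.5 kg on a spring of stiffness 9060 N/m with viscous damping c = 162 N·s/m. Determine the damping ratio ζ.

ω_n = √(k/m) = √(9060/49.5) = 13.53 rad/s.
Critical damping c_c = 2√(k·m) = 2√(9060 × 49.5) = 1339 N·s/m, so ζ = c/c_c = 162/1339 = 0.1210.

0.121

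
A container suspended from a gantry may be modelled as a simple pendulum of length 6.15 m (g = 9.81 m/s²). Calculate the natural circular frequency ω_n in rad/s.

1.26 rad/s

For a simple pendulum ω_n = √(g/L) = √(9.81/6.15) = √1.595 = 1.263 rad/s.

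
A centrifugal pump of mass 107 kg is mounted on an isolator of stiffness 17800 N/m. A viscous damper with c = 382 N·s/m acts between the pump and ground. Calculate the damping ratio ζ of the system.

0.138

ω_n = √(k/m) = √(17800/107) = 12.90 rad/s.
Critical damping c_c = 2√(k·m) = 2√(17800 × 107) = 2760 N·s/m, so ζ = c/c_c = 382/2760 = 0.1384.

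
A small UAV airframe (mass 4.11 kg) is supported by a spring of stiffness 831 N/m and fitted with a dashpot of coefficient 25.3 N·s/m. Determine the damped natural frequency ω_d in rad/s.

ω_n = √(k/m) = √(831.0/4.11) = 14.22 rad/s.
Critical damping c_c = 2√(k·m) = 2√(831.0 × 4.11) = 116.9 N·s/m, so ζ = c/c_c = 25.3/116.9 = 0.2165.
ω_d = ω_n√(1 − ζ²) = 14.22 × √(1 − 0.0469) = 13.88 rad/s.

13.9 rad/s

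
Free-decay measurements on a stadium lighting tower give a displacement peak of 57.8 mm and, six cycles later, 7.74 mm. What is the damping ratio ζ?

Logarithmic decrement δ = (1/n)·ln(x₀/x_n) = (1/6)·ln(57.8/7.74) = (1/6)·ln(7.468) = 0.3351.
ζ = δ/√(4π² + δ²) = 0.3351/√(39.48 + 0.112) = 0.3351/6.292 = 0.05326.

0.0533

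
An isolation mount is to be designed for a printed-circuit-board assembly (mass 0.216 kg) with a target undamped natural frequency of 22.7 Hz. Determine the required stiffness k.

ω_n = 2πf_n = 2π × 22.7 = 142.6 rad/s.
k = m·ω_n² = 0.216 × 142.6² = 0.216 × 20340 = 4394 N/m.

4390 N/m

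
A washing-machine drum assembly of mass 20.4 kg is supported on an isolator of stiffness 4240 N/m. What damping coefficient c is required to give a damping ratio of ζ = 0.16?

94.1 N·s/m

c_c = 2√(k·m) = 2√(4240 × 20.4) = 588.2 N·s/m.
c = ζ·c_c = 0.16 × 588.2 = 94.11 N·s/m.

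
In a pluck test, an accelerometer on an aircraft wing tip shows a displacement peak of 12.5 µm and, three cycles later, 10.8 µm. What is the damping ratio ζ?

0.00775

Logarithmic decrement δ = (1/n)·ln(x₀/x_n) = (1/3)·ln(12.5/10.8) = (1/3)·ln(1.157) = 0.04873.
ζ = δ/√(4π² + δ²) = 0.04873/√(39.48 + 0.00237) = 0.04873/6.283 = 0.007755.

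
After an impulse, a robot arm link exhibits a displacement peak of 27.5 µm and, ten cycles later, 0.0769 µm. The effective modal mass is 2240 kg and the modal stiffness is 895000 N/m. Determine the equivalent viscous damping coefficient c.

8340 N·s/m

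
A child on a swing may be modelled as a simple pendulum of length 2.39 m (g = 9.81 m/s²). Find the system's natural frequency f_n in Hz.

For a simple pendulum ω_n = √(g/L) = √(9.81/2.39) = √4.105 = 2.026 rad/s.
f_n = ω_n/(2π) = 2.026/6.283 = 0.3224 Hz.

0.322 Hz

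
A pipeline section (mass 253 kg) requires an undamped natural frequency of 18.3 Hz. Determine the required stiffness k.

3340000 N/m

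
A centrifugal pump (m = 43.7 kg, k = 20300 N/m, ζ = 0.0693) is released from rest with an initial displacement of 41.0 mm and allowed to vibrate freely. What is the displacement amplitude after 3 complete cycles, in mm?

11.1 mm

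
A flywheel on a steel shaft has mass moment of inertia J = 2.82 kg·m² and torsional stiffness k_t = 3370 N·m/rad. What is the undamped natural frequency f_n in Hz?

5.50 Hz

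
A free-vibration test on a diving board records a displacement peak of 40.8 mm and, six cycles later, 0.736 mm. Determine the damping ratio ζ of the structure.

Logarithmic decrement δ = (1/n)·ln(x₀/x_n) = (1/6)·ln(40.8/0.736) = (1/6)·ln(55.43) = 0.6692.
ζ = δ/√(4π² + δ²) = 0.6692/√(39.48 + 0.448) = 0.6692/6.319 = 0.1059.

0.106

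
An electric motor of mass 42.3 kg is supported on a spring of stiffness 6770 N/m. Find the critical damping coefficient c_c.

c_c = 2√(k·m) = 2√(6770 × 42.3) = 2 × 535.1 = 1070 N·s/m.

1070 N·s/m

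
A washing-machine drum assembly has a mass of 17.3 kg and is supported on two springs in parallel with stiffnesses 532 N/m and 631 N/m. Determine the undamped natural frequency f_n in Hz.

Parallel springs add: k_eq = 532 + 631 = 1163 N/m.
ω_n = √(k_eq/m) = √(1163/17.3) = √67.23 = 8.199 rad/s.
f_n = ω_n/(2π) = 8.199/6.283 = 1.305 Hz.

1.30 Hz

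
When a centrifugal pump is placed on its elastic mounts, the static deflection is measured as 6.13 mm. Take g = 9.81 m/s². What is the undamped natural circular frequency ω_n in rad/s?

ω_n = √(g/δ_st) = √(9.81/0.00613) = √1600 = 40.00 rad/s.

40.0 rad/s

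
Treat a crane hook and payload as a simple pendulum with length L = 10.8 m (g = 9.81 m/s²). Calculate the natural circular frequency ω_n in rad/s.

For a simple pendulum ω_n = √(g/L) = √(9.81/10.8) = √0.9083 = 0.9531 rad/s.

0.953 rad/s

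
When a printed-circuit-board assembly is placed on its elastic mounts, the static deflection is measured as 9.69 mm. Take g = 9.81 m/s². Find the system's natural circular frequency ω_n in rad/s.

ω_n = √(g/δ_st) = √(9.81/0.00969) = √1012 = 31.82 rad/s.

31.8 rad/s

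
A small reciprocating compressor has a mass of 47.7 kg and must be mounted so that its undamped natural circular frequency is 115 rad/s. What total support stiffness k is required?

631000 N/m

k = m·ω_n² = 47.7 × 115.0² = 47.7 × 13220 = 630800 N/m.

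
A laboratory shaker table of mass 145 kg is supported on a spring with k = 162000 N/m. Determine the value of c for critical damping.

9690 N·s/m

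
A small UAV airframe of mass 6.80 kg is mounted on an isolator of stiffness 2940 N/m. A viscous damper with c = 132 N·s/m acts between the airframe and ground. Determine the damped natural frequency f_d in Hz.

2.93 Hz

ω_n = √(k/m) = √(2940/6.80) = 20.79 rad/s.
Critical damping c_c = 2√(k·m) = 2√(2940 × 6.80) = 282.8 N·s/m, so ζ = c/c_c = 132/282.8 = 0.4668.
ω_d = ω_n√(1 − ζ²) = 20.79 × √(1 − 0.218) = 18.39 rad/s.
f_d = ω_d/(2π) = 2.927 Hz.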